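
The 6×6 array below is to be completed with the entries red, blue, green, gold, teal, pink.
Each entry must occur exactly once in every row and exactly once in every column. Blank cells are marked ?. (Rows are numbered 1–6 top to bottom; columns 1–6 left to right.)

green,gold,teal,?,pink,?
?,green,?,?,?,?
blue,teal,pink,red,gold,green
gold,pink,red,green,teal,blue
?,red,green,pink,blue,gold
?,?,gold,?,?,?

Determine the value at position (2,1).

pink

Row 1, column 4: row 1 has {green, gold, teal, pink} and column 4 has {red, green, pink}, leaving only blue.
Row 1, column 6: row 1 has {blue, green, gold, teal, pink} and column 6 has {blue, green, gold}, leaving only red.
Row 2, column 3: row 2 has {green} and column 3 has {red, green, gold, teal, pink}, leaving only blue.
Row 2, column 5: row 2 has {blue, green} and column 5 has {blue, gold, teal, pink}, leaving only red.
Row 5, column 1: row 5 has {red, blue, green, gold, pink} and column 1 has {blue, green, gold}, leaving only teal.
Row 2 already has {red, blue, green} and column 1 already has {blue, green, gold, teal}, so row 2, column 1 must be pink.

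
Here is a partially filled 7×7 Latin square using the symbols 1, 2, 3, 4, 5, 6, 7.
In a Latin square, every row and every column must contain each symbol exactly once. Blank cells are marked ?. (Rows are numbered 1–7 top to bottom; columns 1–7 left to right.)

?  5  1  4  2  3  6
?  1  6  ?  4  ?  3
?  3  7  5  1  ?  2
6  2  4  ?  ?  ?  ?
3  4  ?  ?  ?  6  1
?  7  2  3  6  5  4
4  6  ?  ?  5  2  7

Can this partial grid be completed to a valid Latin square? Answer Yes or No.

No

Row 3, column 1: row 3 together with column 1 already contain {1, 2, 3, 4, 5, 6, 7} — every symbol — so nothing can go there. The grid has no valid completion.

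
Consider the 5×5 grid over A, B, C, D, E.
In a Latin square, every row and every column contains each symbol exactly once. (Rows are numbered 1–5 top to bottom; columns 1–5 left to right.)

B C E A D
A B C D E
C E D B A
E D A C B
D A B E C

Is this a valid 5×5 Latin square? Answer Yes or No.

Each row is a permutation of the 5 symbols, and so is each column.

Yes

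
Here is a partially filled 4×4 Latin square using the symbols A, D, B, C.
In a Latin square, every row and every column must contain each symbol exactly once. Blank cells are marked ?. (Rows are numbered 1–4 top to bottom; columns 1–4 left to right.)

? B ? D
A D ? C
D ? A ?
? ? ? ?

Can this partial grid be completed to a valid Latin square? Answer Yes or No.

Row 1, column 1: row 1 has {D, B} and column 1 has {A, D}, so it must be C.
Now row 1, column 3: row 1 together with column 3 already contain {A, D, B, C} — every symbol — so nothing can go there. The grid has no valid completion.

No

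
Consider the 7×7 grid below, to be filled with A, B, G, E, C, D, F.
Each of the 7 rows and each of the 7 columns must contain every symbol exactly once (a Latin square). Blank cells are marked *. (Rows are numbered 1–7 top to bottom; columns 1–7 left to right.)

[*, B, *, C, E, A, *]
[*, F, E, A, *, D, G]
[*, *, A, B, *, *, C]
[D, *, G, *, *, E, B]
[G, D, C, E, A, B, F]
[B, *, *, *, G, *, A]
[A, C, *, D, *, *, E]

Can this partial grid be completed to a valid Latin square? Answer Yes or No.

Row 1, column 1: row 1 has {A, B, E, C} and column 1 has {A, B, G, D}, so it must be F.
Row 1, column 3: row 1 has {A, B, E, C, F} and column 3 has {A, G, E, C}, so it must be D.
Now row 1, column 7: row 1 together with column 7 already contain {A, B, G, E, C, D, F} — every symbol — so nothing can go there. The grid has no valid completion.

No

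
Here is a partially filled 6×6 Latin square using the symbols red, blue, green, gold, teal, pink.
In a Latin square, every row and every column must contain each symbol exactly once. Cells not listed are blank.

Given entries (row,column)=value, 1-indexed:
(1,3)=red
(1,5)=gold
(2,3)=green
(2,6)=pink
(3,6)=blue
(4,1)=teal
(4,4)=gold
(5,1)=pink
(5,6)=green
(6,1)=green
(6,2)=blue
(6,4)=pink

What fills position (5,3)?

gold

Row 1, column 1: row 1 has {red, gold} and column 1 has {green, teal, pink}, leaving only blue.
Row 1, column 6: row 1 has {red, blue, gold} and column 6 has {blue, green, pink}, leaving only teal.
Row 1, column 4: row 1 has {red, blue, gold, teal} and column 4 has {gold, pink}, leaving only green.
Row 1, column 2: row 1 has {red, blue, green, gold, teal} and column 2 has {blue}, leaving only pink.
Row 4, column 6: row 4 has {gold, teal} and column 6 has {blue, green, teal, pink}, leaving only red.
Row 4, column 2: row 4 has {red, gold, teal} and column 2 has {blue, pink}, leaving only green.
Row 6, column 6: row 6 has {blue, green, pink} and column 6 has {red, blue, green, teal, pink}, leaving only gold.
Row 6, column 3: row 6 has {blue, green, gold, pink} and column 3 has {red, green}, leaving only teal.
Row 6, column 5: row 6 has {blue, green, gold, teal, pink} and column 5 has {gold}, leaving only red.
Row 5, column 3 is narrowed to {blue, gold}.
If it were blue, then row 3, column 4 would be left with no valid symbol.
So row 5, column 3 must be gold.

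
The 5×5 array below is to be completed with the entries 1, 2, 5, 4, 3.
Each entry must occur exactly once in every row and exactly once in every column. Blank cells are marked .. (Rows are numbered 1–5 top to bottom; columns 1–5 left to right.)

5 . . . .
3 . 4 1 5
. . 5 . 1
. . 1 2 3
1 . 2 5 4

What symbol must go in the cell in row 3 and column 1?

Row 1, column 3: row 1 has {5} and column 3 has {1, 2, 5, 4}, leaving only 3.
Row 1, column 4: row 1 has {5, 3} and column 4 has {1, 2, 5}, leaving only 4.
Row 1, column 5: row 1 has {5, 4, 3} and column 5 has {1, 5, 4, 3}, leaving only 2.
Row 1, column 2: row 1 has {2, 5, 4, 3} and column 2 has {}, leaving only 1.
Row 2, column 2: row 2 has {1, 5, 4, 3} and column 2 has {1}, leaving only 2.
Row 3, column 4: row 3 has {1, 5} and column 4 has {1, 2, 5, 4}, leaving only 3.
Row 3, column 2: row 3 has {1, 5, 3} and column 2 has {1, 2}, leaving only 4.
Row 3 already has {1, 5, 4, 3} and column 1 already has {1, 5, 3}, so row 3, column 1 must be 2.

2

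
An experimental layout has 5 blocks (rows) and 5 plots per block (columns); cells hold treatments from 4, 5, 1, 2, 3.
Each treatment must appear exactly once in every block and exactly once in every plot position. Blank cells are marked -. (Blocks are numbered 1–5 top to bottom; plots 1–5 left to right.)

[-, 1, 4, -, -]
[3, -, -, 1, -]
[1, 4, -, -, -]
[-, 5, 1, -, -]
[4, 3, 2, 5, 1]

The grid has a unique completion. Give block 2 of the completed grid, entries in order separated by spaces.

3 2 5 1 4

Block 2, plot 2: block 2 has {1, 3} and plot 2 has {4, 5, 1, 3}, leaving only 2.
Block 2, plot 3: block 2 has {1, 2, 3} and plot 3 has {4, 1, 2}, leaving only 5.
Block 2, plot 5: block 2 has {5, 1, 2, 3} and plot 5 has {1}, leaving only 4.
So block 2 reads: 3 2 5 1 4.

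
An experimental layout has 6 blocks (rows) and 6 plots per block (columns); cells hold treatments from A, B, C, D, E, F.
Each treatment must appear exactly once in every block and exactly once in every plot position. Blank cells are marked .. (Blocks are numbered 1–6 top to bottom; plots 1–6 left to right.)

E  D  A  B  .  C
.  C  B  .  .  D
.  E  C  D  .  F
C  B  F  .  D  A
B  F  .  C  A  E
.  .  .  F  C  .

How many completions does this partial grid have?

1

Block 1, plot 5: eliminating its block and plot leaves {F}.
Block 2, plot 1: eliminating its block and plot leaves {A, F}.
Block 2, plot 4: eliminating its block and plot leaves {A, E}.
Block 2, plot 5: eliminating its block and plot leaves {E, F}.
Block 3, plot 1: eliminating its block and plot leaves {A}.
Block 3, plot 5: eliminating its block and plot leaves {B}.
Block 4, plot 4: eliminating its block and plot leaves {E}.
Block 5, plot 3: eliminating its block and plot leaves {D}.
Block 6, plot 1: eliminating its block and plot leaves {A, D}.
Block 6, plot 2: eliminating its block and plot leaves {A}.
Block 6, plot 3: eliminating its block and plot leaves {D, E}.
Block 6, plot 6: eliminating its block and plot leaves {B}.
Only one assignment across all blanks avoids any block or plot repeat, giving 1 completion.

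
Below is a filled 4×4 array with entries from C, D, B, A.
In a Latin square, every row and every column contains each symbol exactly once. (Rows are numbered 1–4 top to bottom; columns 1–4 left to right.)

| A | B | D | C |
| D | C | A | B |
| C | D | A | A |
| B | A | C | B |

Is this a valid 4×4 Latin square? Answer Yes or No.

Row 3 contains A twice (at columns 3 and 4); row 4 is also not a permutation.

No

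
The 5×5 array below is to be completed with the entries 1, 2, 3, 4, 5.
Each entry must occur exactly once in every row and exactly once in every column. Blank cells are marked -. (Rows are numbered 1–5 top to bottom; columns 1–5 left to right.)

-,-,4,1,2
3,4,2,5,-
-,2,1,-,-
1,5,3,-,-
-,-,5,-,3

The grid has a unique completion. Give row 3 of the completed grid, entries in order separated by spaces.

4 2 1 3 5

Row 1, column 1: row 1 has {1, 2, 4} and column 1 has {1, 3}, leaving only 5.
Row 3, column 1: row 3 has {1, 2} and column 1 has {1, 3, 5}, leaving only 4.
Row 3, column 4: row 3 has {1, 2, 4} and column 4 has {1, 5}, leaving only 3.
Row 3, column 5: row 3 has {1, 2, 3, 4} and column 5 has {2, 3}, leaving only 5.
So row 3 reads: 4 2 1 3 5.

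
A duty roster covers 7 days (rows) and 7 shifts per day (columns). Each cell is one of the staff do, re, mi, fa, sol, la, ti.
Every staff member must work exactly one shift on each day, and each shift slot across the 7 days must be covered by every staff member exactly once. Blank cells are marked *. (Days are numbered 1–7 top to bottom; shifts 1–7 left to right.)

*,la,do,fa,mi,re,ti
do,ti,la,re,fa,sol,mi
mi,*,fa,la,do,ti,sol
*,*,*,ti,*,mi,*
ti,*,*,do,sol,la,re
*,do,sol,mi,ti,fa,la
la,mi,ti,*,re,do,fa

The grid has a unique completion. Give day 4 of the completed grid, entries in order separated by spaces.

Day 4, shift 3: day 4 has {mi, ti} and shift 3 has {do, fa, sol, la, ti}, leaving only re.
Day 4, shift 5: day 4 has {re, mi, ti} and shift 5 has {do, re, mi, fa, sol, ti}, leaving only la.
Day 4, shift 7: day 4 has {re, mi, la, ti} and shift 7 has {re, mi, fa, sol, la, ti}, leaving only do.
Day 1, shift 1: day 1 has {do, re, mi, fa, la, ti} and shift 1 has {do, mi, la, ti}, leaving only sol.
Day 4, shift 1: day 4 has {do, re, mi, la, ti} and shift 1 has {do, mi, sol, la, ti}, leaving only fa.
Day 4, shift 2: day 4 has {do, re, mi, fa, la, ti} and shift 2 has {do, mi, la, ti}, leaving only sol.
So day 4 reads: fa sol re ti la mi do.

fa sol re ti la mi do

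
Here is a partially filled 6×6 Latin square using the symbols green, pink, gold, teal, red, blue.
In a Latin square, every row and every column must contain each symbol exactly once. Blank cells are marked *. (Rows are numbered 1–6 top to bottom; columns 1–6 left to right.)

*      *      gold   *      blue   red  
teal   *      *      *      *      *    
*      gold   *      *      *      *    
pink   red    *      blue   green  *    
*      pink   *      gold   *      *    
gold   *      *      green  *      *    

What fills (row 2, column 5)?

gold

Row 1, column 1: row 1 has {gold, red, blue} and column 1 has {pink, gold, teal}, leaving only green.
Row 1, column 2: row 1 has {green, gold, red, blue} and column 2 has {pink, gold, red}, leaving only teal.
Row 1, column 4: row 1 has {green, gold, teal, red, blue} and column 4 has {green, gold, blue}, leaving only pink.
Row 2, column 4: row 2 has {teal} and column 4 has {green, pink, gold, blue}, leaving only red.
Row 3, column 4: row 3 has {gold} and column 4 has {green, pink, gold, red, blue}, leaving only teal.
Row 4, column 3: row 4 has {green, pink, red, blue} and column 3 has {gold}, leaving only teal.
Row 4, column 6: row 4 has {green, pink, teal, red, blue} and column 6 has {red}, leaving only gold.
Row 6, column 2: row 6 has {green, gold} and column 2 has {pink, gold, teal, red}, leaving only blue.
Row 2, column 2: row 2 has {teal, red} and column 2 has {pink, gold, teal, red, blue}, leaving only green.
Row 2, column 5 is narrowed to {pink, gold}.
If it were pink, then row 2, column 6 would be left with no valid symbol.
So row 2, column 5 must be gold.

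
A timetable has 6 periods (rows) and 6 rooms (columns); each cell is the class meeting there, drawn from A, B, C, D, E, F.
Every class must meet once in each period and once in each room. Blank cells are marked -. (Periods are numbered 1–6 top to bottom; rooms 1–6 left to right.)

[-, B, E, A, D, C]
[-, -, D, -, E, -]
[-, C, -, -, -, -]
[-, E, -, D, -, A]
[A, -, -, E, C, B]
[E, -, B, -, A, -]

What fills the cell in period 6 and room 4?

Period 1, room 1: period 1 has {A, B, C, D, E} and room 1 has {A, E}, leaving only F.
Period 2, room 6: period 2 has {D, E} and room 6 has {A, B, C}, leaving only F.
Period 2, room 2: period 2 has {D, E, F} and room 2 has {B, C, E}, leaving only A.
Period 5, room 3: period 5 has {A, B, C, E} and room 3 has {B, D, E}, leaving only F.
Period 3, room 3: period 3 has {C} and room 3 has {B, D, E, F}, leaving only A.
Period 4, room 3: period 4 has {A, D, E} and room 3 has {A, B, D, E, F}, leaving only C.
Period 4, room 1: period 4 has {A, C, D, E} and room 1 has {A, E, F}, leaving only B.
Period 2, room 1: period 2 has {A, D, E, F} and room 1 has {A, B, E, F}, leaving only C.
Period 2, room 4: period 2 has {A, C, D, E, F} and room 4 has {A, D, E}, leaving only B.
Period 3, room 1: period 3 has {A, C} and room 1 has {A, B, C, E, F}, leaving only D.
Period 3, room 4: period 3 has {A, C, D} and room 4 has {A, B, D, E}, leaving only F.
Period 6 already has {A, B, E} and room 4 already has {A, B, D, E, F}, so period 6, room 4 must be C.

C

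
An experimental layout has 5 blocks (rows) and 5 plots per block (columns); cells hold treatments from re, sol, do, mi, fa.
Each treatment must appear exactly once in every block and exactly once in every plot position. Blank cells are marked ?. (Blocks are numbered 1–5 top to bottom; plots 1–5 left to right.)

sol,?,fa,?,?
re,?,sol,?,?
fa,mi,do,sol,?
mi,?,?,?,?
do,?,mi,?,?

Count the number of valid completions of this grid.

Block 1, plot 2: eliminating its block and plot leaves {re, do}.
Block 1, plot 4: eliminating its block and plot leaves {re, do, mi}.
Block 1, plot 5: eliminating its block and plot leaves {re, do, mi}.
Block 2, plot 2: eliminating its block and plot leaves {do, fa}.
Block 2, plot 4: eliminating its block and plot leaves {do, mi, fa}.
Block 2, plot 5: eliminating its block and plot leaves {do, mi, fa}.
Block 3, plot 5: eliminating its block and plot leaves {re}.
Block 4, plot 2: eliminating its block and plot leaves {re, sol, do, fa}.
Block 4, plot 3: eliminating its block and plot leaves {re}.
Block 4, plot 4: eliminating its block and plot leaves {re, do, fa}.
Block 4, plot 5: eliminating its block and plot leaves {re, sol, do, fa}.
Block 5, plot 2: eliminating its block and plot leaves {re, sol, fa}.
Block 5, plot 4: eliminating its block and plot leaves {re, fa}.
Block 5, plot 5: eliminating its block and plot leaves {re, sol, fa}.
Enumerating the assignments across these blanks that avoid any block or plot repeat gives 6 completions.

6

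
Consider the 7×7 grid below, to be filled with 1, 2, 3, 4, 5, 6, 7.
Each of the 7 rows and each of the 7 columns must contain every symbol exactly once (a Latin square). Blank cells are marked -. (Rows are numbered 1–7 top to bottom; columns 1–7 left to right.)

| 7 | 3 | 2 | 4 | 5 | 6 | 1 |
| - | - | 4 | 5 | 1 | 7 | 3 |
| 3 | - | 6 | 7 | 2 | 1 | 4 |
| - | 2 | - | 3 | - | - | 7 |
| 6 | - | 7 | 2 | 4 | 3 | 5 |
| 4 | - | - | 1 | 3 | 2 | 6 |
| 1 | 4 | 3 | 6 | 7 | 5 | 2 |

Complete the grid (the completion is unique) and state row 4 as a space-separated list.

Row 4, column 1: row 4 has {2, 3, 7} and column 1 has {1, 3, 4, 6, 7}, leaving only 5.
Row 4, column 3: row 4 has {2, 3, 5, 7} and column 3 has {2, 3, 4, 6, 7}, leaving only 1.
Row 4, column 5: row 4 has {1, 2, 3, 5, 7} and column 5 has {1, 2, 3, 4, 5, 7}, leaving only 6.
Row 4, column 6: row 4 has {1, 2, 3, 5, 6, 7} and column 6 has {1, 2, 3, 5, 6, 7}, leaving only 4.
So row 4 reads: 5 2 1 3 6 4 7.

5 2 1 3 6 4 7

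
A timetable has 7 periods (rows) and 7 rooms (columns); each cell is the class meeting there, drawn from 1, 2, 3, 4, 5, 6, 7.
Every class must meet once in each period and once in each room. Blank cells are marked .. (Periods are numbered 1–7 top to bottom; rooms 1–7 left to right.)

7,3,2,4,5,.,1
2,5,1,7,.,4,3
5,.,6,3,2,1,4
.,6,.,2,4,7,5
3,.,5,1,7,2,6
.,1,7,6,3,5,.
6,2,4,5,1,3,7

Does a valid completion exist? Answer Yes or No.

No period or room among the givens repeats a symbol, and propagating forced cells runs into no contradiction.
One valid completion exists (for instance, 7 3 2 4 5 6 1 / 2 5 1 7 6 4 3 / 5 7 6 3 2 1 4 / 1 6 3 2 4 7 5 / 3 4 5 1 7 2 6 / 4 1 7 6 3 5 2 / 6 2 4 5 1 3 7).

Yes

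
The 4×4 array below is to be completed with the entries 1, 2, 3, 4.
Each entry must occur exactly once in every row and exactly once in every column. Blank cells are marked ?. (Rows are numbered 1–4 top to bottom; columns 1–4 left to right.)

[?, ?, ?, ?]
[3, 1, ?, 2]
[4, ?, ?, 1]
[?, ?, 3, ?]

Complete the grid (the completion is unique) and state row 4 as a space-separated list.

1 2 3 4

Row 4, column 4: row 4 has {3} and column 4 has {1, 2}, leaving only 4.
Row 4, column 2: row 4 has {3, 4} and column 2 has {1}, leaving only 2.
Row 4, column 1: row 4 has {2, 3, 4} and column 1 has {3, 4}, leaving only 1.
So row 4 reads: 1 2 3 4.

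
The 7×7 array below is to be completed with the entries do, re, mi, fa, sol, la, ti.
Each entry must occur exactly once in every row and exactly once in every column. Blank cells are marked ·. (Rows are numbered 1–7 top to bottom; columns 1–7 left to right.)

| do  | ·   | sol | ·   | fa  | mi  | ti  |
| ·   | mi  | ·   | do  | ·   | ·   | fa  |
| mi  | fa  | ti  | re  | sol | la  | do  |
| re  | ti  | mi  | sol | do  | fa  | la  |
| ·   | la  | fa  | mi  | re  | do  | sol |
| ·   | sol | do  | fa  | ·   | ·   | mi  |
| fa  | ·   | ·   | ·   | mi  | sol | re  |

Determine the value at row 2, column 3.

Row 1, column 2: row 1 has {do, mi, fa, sol, ti} and column 2 has {mi, fa, sol, la, ti}, leaving only re.
Row 1, column 4: row 1 has {do, re, mi, fa, sol, ti} and column 4 has {do, re, mi, fa, sol}, leaving only la.
Row 5, column 1: row 5 has {do, re, mi, fa, sol, la} and column 1 has {do, re, mi, fa}, leaving only ti.
Row 6, column 1: row 6 has {do, mi, fa, sol} and column 1 has {do, re, mi, fa, ti}, leaving only la.
Row 2, column 1: row 2 has {do, mi, fa} and column 1 has {do, re, mi, fa, la, ti}, leaving only sol.
Row 6, column 5: row 6 has {do, mi, fa, sol, la} and column 5 has {do, re, mi, fa, sol}, leaving only ti.
Row 2, column 5: row 2 has {do, mi, fa, sol} and column 5 has {do, re, mi, fa, sol, ti}, leaving only la.
Row 2 already has {do, mi, fa, sol, la} and column 3 already has {do, mi, fa, sol, ti}, so row 2, column 3 must be re.

re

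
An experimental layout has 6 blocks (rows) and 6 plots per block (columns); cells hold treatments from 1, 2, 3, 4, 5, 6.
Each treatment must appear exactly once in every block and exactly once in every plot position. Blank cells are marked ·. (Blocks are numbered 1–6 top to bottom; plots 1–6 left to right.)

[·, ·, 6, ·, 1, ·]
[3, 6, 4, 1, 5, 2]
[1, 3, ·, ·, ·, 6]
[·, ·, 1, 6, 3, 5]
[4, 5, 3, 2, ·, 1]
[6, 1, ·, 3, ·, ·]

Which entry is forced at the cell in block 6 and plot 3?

5

Block 4, plot 1: block 4 has {1, 3, 5, 6} and plot 1 has {1, 3, 4, 6}, leaving only 2.
Block 1, plot 1: block 1 has {1, 6} and plot 1 has {1, 2, 3, 4, 6}, leaving only 5.
Block 1, plot 4: block 1 has {1, 5, 6} and plot 4 has {1, 2, 3, 6}, leaving only 4.
Block 1, plot 2: block 1 has {1, 4, 5, 6} and plot 2 has {1, 3, 5, 6}, leaving only 2.
Block 1, plot 6: block 1 has {1, 2, 4, 5, 6} and plot 6 has {1, 2, 5, 6}, leaving only 3.
Block 3, plot 4: block 3 has {1, 3, 6} and plot 4 has {1, 2, 3, 4, 6}, leaving only 5.
Block 3, plot 3: block 3 has {1, 3, 5, 6} and plot 3 has {1, 3, 4, 6}, leaving only 2.
Block 6 already has {1, 3, 6} and plot 3 already has {1, 2, 3, 4, 6}, so block 6, plot 3 must be 5.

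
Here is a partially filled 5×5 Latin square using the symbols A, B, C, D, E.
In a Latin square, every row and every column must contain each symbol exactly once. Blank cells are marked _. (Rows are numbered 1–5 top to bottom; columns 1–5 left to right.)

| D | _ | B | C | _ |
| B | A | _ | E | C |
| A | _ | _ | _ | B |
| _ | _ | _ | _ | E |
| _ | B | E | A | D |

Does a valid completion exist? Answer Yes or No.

No

Row 1, column 2: row 1 has {B, C, D} and column 2 has {A, B}, so it must be E.
Row 1, column 5: row 1 has {B, C, D, E} and column 5 has {B, C, D, E}, so it must be A.
Row 2, column 3: row 2 has {A, B, C, E} and column 3 has {B, E}, so it must be D.
Row 3, column 3: row 3 has {A, B} and column 3 has {B, D, E}, so it must be C.
Row 3, column 2: row 3 has {A, B, C} and column 2 has {A, B, E}, so it must be D.
Now row 3, column 4: row 3 together with column 4 already contain {A, B, C, D, E} — every symbol — so nothing can go there. The grid has no valid completion.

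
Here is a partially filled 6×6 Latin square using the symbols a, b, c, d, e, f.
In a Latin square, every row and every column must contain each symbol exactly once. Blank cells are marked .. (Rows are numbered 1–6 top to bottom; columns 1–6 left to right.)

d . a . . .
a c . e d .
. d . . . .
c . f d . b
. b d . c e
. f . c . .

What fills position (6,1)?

Row 1, column 2: row 1 has {a, d} and column 2 has {b, c, d, f}, leaving only e.
Row 2, column 3: row 2 has {a, c, d, e} and column 3 has {a, d, f}, leaving only b.
Row 2, column 6: row 2 has {a, b, c, d, e} and column 6 has {b, e}, leaving only f.
Row 1, column 6: row 1 has {a, d, e} and column 6 has {b, e, f}, leaving only c.
Row 3, column 6: row 3 has {d} and column 6 has {b, c, e, f}, leaving only a.
Row 4, column 2: row 4 has {b, c, d, f} and column 2 has {b, c, d, e, f}, leaving only a.
Row 4, column 5: row 4 has {a, b, c, d, f} and column 5 has {c, d}, leaving only e.
Row 5, column 1: row 5 has {b, c, d, e} and column 1 has {a, c, d}, leaving only f.
Row 5, column 4: row 5 has {b, c, d, e, f} and column 4 has {c, d, e}, leaving only a.
Row 6, column 3: row 6 has {c, f} and column 3 has {a, b, d, f}, leaving only e.
Row 6 already has {c, e, f} and column 1 already has {a, c, d, f}, so row 6, column 1 must be b.

b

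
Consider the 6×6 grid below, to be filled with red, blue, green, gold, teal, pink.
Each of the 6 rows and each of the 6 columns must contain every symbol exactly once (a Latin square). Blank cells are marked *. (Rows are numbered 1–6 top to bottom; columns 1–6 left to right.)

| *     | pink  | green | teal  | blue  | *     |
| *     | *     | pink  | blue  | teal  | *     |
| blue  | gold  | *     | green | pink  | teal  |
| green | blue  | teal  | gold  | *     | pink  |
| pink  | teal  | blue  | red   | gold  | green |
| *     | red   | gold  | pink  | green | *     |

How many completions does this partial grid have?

Row 1, column 1: eliminating its row and column leaves {red, gold}.
Row 1, column 6: eliminating its row and column leaves {red, gold}.
Row 2, column 1: eliminating its row and column leaves {red, gold}.
Row 2, column 2: eliminating its row and column leaves {green}.
Row 2, column 6: eliminating its row and column leaves {red, gold}.
Row 3, column 3: eliminating its row and column leaves {red}.
Row 4, column 5: eliminating its row and column leaves {red}.
Row 6, column 1: eliminating its row and column leaves {teal}.
Row 6, column 6: eliminating its row and column leaves {blue}.
Enumerating the assignments across these blanks that avoid any row or column repeat gives 2 completions.

2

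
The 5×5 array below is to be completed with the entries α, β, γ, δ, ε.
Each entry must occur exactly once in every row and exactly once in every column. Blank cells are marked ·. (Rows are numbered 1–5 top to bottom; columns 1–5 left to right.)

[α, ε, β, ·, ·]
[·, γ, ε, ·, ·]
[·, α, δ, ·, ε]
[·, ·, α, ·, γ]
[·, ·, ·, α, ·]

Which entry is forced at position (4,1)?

δ

Row 1, column 5: row 1 has {α, β, ε} and column 5 has {γ, ε}, leaving only δ.
Row 1, column 4: row 1 has {α, β, δ, ε} and column 4 has {α}, leaving only γ.
Row 3, column 4: row 3 has {α, δ, ε} and column 4 has {α, γ}, leaving only β.
Row 2, column 4: row 2 has {γ, ε} and column 4 has {α, β, γ}, leaving only δ.
Row 2, column 1: row 2 has {γ, δ, ε} and column 1 has {α}, leaving only β.
Row 2, column 5: row 2 has {β, γ, δ, ε} and column 5 has {γ, δ, ε}, leaving only α.
Row 3, column 1: row 3 has {α, β, δ, ε} and column 1 has {α, β}, leaving only γ.
Row 4, column 4: row 4 has {α, γ} and column 4 has {α, β, γ, δ}, leaving only ε.
Row 4 already has {α, γ, ε} and column 1 already has {α, β, γ}, so row 4, column 1 must be δ.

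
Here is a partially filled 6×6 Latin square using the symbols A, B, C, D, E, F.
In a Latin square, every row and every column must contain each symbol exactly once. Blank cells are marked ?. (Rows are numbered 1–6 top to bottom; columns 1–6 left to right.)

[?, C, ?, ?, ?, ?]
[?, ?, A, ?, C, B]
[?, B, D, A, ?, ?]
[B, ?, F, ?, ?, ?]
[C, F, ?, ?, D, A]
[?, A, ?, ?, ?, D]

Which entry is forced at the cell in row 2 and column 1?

Row 2, column 1 is narrowed to {D, E, F}.
If it were E, then row 6, column 1 would be left with no valid symbol.
If it were F, then row 6, column 1 would be left with no valid symbol.
So row 2, column 1 must be D.

D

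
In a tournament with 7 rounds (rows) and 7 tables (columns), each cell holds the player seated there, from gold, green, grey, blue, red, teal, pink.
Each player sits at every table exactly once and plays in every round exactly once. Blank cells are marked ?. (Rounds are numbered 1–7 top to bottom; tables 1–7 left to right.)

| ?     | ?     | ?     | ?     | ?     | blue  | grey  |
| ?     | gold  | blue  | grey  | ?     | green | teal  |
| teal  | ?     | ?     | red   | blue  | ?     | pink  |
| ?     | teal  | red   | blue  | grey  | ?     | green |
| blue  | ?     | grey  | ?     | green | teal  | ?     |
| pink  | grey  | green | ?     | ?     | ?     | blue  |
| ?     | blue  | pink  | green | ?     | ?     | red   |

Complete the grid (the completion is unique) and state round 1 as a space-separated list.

Round 2, table 1: round 2 has {gold, green, grey, blue, teal} and table 1 has {blue, teal, pink}, leaving only red.
Round 2, table 5: round 2 has {gold, green, grey, blue, red, teal} and table 5 has {green, grey, blue}, leaving only pink.
Round 3, table 2: round 3 has {blue, red, teal, pink} and table 2 has {gold, grey, blue, teal}, leaving only green.
Round 3, table 3: round 3 has {green, blue, red, teal, pink} and table 3 has {green, grey, blue, red, pink}, leaving only gold.
Round 1, table 3: round 1 has {grey, blue} and table 3 has {gold, green, grey, blue, red, pink}, leaving only teal.
Round 3, table 6: round 3 has {gold, green, blue, red, teal, pink} and table 6 has {green, blue, teal}, leaving only grey.
Round 4, table 1: round 4 has {green, grey, blue, red, teal} and table 1 has {blue, red, teal, pink}, leaving only gold.
Round 1, table 1: round 1 has {grey, blue, teal} and table 1 has {gold, blue, red, teal, pink}, leaving only green.
Round 4, table 6: round 4 has {gold, green, grey, blue, red, teal} and table 6 has {green, grey, blue, teal}, leaving only pink.
Round 5, table 7: round 5 has {green, grey, blue, teal} and table 7 has {green, grey, blue, red, teal, pink}, leaving only gold.
Round 5, table 4: round 5 has {gold, green, grey, blue, teal} and table 4 has {green, grey, blue, red}, leaving only pink.
Round 1, table 4: round 1 has {green, grey, blue, teal} and table 4 has {green, grey, blue, red, pink}, leaving only gold.
Round 1, table 5: round 1 has {gold, green, grey, blue, teal} and table 5 has {green, grey, blue, pink}, leaving only red.
Round 1, table 2: round 1 has {gold, green, grey, blue, red, teal} and table 2 has {gold, green, grey, blue, teal}, leaving only pink.
So round 1 reads: green pink teal gold red blue grey.

green pink teal gold red blue grey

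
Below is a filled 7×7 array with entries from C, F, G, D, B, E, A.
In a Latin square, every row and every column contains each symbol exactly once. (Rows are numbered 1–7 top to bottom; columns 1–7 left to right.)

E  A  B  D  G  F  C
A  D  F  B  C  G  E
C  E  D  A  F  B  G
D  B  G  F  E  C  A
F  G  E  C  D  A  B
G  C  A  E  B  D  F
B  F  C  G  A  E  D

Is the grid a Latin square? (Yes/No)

Each row is a permutation of the 7 symbols, and so is each column.

Yes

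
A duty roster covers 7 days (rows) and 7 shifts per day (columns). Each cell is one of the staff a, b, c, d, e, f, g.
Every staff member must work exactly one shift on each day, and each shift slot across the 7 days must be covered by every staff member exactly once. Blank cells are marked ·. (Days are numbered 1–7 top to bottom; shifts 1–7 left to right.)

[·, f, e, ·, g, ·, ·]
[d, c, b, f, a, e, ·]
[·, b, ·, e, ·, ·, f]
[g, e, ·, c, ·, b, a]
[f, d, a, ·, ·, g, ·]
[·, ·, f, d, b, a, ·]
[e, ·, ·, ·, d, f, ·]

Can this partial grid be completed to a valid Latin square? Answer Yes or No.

No day or shift among the givens repeats a symbol, and propagating forced cells runs into no contradiction.
One valid completion exists (for instance, b f e a g c d / d c b f a e g / a b g e c d f / g e d c f b a / f d a b e g c / c g f d b a e / e a c g d f b).

Yes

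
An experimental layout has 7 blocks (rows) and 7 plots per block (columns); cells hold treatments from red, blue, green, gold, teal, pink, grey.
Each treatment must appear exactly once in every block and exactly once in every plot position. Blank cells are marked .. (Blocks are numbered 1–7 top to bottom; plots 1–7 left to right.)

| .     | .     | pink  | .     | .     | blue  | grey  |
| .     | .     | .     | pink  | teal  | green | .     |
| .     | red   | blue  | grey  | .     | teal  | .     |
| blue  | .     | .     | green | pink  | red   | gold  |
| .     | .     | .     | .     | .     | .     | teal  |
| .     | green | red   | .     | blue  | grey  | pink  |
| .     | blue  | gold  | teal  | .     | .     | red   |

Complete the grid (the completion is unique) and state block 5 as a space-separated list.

Block 2, plot 3: block 2 has {green, teal, pink} and plot 3 has {red, blue, gold, pink}, leaving only grey.
Block 5, plot 3: block 5 has {teal} and plot 3 has {red, blue, gold, pink, grey}, leaving only green.
Block 2, plot 2: block 2 has {green, teal, pink, grey} and plot 2 has {red, blue, green}, leaving only gold.
Block 1, plot 2: block 1 has {blue, pink, grey} and plot 2 has {red, blue, green, gold}, leaving only teal.
Block 2, plot 1: block 2 has {green, gold, teal, pink, grey} and plot 1 has {blue}, leaving only red.
Block 2, plot 7: block 2 has {red, green, gold, teal, pink, grey} and plot 7 has {red, gold, teal, pink, grey}, leaving only blue.
Block 3, plot 7: block 3 has {red, blue, teal, grey} and plot 7 has {red, blue, gold, teal, pink, grey}, leaving only green.
Block 3, plot 5: block 3 has {red, blue, green, teal, grey} and plot 5 has {blue, teal, pink}, leaving only gold.
Block 3, plot 1: block 3 has {red, blue, green, gold, teal, grey} and plot 1 has {red, blue}, leaving only pink.
Block 4, plot 2: block 4 has {red, blue, green, gold, pink} and plot 2 has {red, blue, green, gold, teal}, leaving only grey.
Block 5, plot 2: block 5 has {green, teal} and plot 2 has {red, blue, green, gold, teal, grey}, leaving only pink.
Block 5, plot 6: block 5 has {green, teal, pink} and plot 6 has {red, blue, green, teal, grey}, leaving only gold.
Block 5, plot 1: block 5 has {green, gold, teal, pink} and plot 1 has {red, blue, pink}, leaving only grey.
Block 5, plot 5: block 5 has {green, gold, teal, pink, grey} and plot 5 has {blue, gold, teal, pink}, leaving only red.
Block 5, plot 4: block 5 has {red, green, gold, teal, pink, grey} and plot 4 has {green, teal, pink, grey}, leaving only blue.
So block 5 reads: grey pink green blue red gold teal.

grey pink green blue red gold teal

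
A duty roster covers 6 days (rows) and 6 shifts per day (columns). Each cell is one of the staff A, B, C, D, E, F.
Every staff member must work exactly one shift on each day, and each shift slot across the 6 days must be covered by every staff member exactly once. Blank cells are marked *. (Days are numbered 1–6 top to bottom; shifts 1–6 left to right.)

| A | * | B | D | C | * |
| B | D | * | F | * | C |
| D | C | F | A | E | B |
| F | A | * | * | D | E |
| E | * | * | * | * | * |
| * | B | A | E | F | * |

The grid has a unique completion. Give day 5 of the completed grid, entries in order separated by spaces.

E F D C B A

Day 5, shift 2: day 5 has {E} and shift 2 has {A, B, C, D}, leaving only F.
Day 1, shift 2: day 1 has {A, B, C, D} and shift 2 has {A, B, C, D, F}, leaving only E.
Day 1, shift 6: day 1 has {A, B, C, D, E} and shift 6 has {B, C, E}, leaving only F.
Day 2, shift 3: day 2 has {B, C, D, F} and shift 3 has {A, B, F}, leaving only E.
Day 2, shift 5: day 2 has {B, C, D, E, F} and shift 5 has {C, D, E, F}, leaving only A.
Day 5, shift 5: day 5 has {E, F} and shift 5 has {A, C, D, E, F}, leaving only B.
Day 5, shift 4: day 5 has {B, E, F} and shift 4 has {A, D, E, F}, leaving only C.
Day 5, shift 3: day 5 has {B, C, E, F} and shift 3 has {A, B, E, F}, leaving only D.
Day 5, shift 6: day 5 has {B, C, D, E, F} and shift 6 has {B, C, E, F}, leaving only A.
So day 5 reads: E F D C B A.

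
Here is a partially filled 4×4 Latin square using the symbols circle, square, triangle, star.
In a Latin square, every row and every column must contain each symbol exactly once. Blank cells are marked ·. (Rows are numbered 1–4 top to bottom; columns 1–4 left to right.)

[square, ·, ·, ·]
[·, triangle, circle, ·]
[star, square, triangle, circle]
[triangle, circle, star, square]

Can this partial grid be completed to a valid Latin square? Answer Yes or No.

No

Row 1, column 3: row 1 together with column 3 already contain {circle, square, triangle, star} — every symbol — so nothing can go there. The grid has no valid completion.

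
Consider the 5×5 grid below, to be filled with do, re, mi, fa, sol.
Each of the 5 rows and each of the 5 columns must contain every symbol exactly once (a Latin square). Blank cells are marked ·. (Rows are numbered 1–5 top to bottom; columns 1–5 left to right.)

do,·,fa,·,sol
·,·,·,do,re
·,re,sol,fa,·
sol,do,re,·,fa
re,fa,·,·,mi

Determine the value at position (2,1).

fa

Row 1, column 2: row 1 has {do, fa, sol} and column 2 has {do, re, fa}, leaving only mi.
Row 1, column 4: row 1 has {do, mi, fa, sol} and column 4 has {do, fa}, leaving only re.
Row 2, column 2: row 2 has {do, re} and column 2 has {do, re, mi, fa}, leaving only sol.
Row 2, column 3: row 2 has {do, re, sol} and column 3 has {re, fa, sol}, leaving only mi.
Row 2 already has {do, re, mi, sol} and column 1 already has {do, re, sol}, so row 2, column 1 must be fa.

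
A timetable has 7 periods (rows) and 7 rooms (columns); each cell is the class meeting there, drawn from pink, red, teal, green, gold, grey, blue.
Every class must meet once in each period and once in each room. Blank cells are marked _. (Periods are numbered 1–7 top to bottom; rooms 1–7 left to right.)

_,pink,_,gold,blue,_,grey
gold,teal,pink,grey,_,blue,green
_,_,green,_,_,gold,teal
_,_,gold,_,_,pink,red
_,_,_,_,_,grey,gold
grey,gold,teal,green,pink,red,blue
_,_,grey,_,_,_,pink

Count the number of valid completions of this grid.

11

Period 1, room 1: eliminating its period and room leaves {red, teal, green}.
Period 1, room 3: eliminating its period and room leaves {red}.
Period 1, room 6: eliminating its period and room leaves {teal, green}.
Period 2, room 5: eliminating its period and room leaves {red}.
Period 3, room 1: eliminating its period and room leaves {pink, red, blue}.
Period 3, room 2: eliminating its period and room leaves {red, grey, blue}.
Period 3, room 4: eliminating its period and room leaves {pink, red, blue}.
Period 3, room 5: eliminating its period and room leaves {red, grey}.
Period 4, room 1: eliminating its period and room leaves {teal, green, blue}.
Period 4, room 2: eliminating its period and room leaves {green, grey, blue}.
Period 4, room 4: eliminating its period and room leaves {teal, blue}.
Period 4, room 5: eliminating its period and room leaves {teal, green, grey}.
Period 5, room 1: eliminating its period and room leaves {pink, red, teal, green, blue}.
Period 5, room 2: eliminating its period and room leaves {red, green, blue}.
Period 5, room 3: eliminating its period and room leaves {red, blue}.
Period 5, room 4: eliminating its period and room leaves {pink, red, teal, blue}.
Period 5, room 5: eliminating its period and room leaves {red, teal, green}.
Period 7, room 1: eliminating its period and room leaves {red, teal, green, blue}.
Period 7, room 2: eliminating its period and room leaves {red, green, blue}.
Period 7, room 4: eliminating its period and room leaves {red, teal, blue}.
Period 7, room 5: eliminating its period and room leaves {red, teal, green, gold}.
Period 7, room 6: eliminating its period and room leaves {teal, green}.
Enumerating the assignments across these blanks that avoid any period or room repeat gives 11 completions.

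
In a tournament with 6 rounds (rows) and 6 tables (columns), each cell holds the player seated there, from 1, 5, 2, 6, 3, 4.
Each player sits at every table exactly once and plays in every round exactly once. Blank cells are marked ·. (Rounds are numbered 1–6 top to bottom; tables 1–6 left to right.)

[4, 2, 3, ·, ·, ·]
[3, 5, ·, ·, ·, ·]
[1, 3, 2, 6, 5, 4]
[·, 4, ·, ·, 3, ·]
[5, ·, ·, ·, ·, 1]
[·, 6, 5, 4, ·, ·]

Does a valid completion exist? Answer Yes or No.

Round 5, table 2: round 5 together with table 2 already contain {1, 5, 2, 6, 3, 4} — every symbol — so nothing can go there. The grid has no valid completion.

No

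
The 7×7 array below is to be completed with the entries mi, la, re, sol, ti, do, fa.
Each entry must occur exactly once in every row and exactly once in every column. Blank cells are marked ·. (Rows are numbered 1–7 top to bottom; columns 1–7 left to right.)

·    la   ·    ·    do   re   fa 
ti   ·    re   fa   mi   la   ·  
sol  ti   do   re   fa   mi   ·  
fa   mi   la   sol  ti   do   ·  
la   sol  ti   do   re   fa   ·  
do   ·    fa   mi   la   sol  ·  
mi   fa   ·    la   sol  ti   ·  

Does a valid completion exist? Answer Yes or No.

Row 1, column 1: row 1 together with column 1 already contain {mi, la, re, sol, ti, do, fa} — every symbol — so nothing can go there. The grid has no valid completion.

No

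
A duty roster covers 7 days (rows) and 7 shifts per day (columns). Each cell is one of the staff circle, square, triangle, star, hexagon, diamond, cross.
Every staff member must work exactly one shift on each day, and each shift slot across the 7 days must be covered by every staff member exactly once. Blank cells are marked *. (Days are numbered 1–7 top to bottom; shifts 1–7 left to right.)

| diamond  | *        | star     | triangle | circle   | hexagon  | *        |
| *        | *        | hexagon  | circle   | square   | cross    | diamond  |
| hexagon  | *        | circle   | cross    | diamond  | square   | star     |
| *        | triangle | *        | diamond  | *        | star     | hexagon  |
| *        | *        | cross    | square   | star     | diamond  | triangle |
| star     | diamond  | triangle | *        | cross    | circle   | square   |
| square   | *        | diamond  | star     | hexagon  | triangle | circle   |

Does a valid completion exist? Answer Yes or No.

Day 3, shift 2: day 3 together with shift 2 already contain {circle, square, triangle, star, hexagon, diamond, cross} — every symbol — so nothing can go there. The grid has no valid completion.

No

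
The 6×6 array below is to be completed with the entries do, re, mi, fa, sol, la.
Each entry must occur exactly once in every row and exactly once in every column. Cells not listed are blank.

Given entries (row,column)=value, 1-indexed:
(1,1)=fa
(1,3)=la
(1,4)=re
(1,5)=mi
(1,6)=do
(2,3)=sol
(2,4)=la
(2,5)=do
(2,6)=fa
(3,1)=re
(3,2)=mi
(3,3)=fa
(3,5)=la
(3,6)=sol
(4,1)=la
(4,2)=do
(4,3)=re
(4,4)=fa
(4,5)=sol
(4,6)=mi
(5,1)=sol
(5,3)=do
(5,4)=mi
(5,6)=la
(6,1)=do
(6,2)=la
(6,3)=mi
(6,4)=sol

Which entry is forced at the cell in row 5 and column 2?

fa

Row 1, column 2: row 1 has {do, re, mi, fa, la} and column 2 has {do, mi, la}, leaving only sol.
Row 2, column 1: row 2 has {do, fa, sol, la} and column 1 has {do, re, fa, sol, la}, leaving only mi.
Row 2, column 2: row 2 has {do, mi, fa, sol, la} and column 2 has {do, mi, sol, la}, leaving only re.
Row 5 already has {do, mi, sol, la} and column 2 already has {do, re, mi, sol, la}, so row 5, column 2 must be fa.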